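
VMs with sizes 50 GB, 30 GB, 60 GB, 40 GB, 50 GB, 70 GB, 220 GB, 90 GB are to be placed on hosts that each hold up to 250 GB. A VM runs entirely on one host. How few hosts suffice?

3

Total = 220 + 90 + 70 + 60 + 50 + 50 + 40 + 30 = 610 GB.
Lower bound: ⌈610/250⌉ = 3 hosts.
A packing using 3 hosts:
  host 1: 220 + 30 = 250
  host 2: 90 + 70 + 60 = 220
  host 3: 50 + 50 + 40 = 140
This matches the lower bound, so 3 is optimal.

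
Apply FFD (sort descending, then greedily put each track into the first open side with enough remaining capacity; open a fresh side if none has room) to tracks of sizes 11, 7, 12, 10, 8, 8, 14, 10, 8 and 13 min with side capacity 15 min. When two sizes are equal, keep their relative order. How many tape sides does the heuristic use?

Sorted descending: 14, 13, 12, 11, 10, 10, 8, 8, 8, 7.
  14 → side 1 (new)  [load 14/15]
  13 → side 2 (new)  [load 13/15]
  12 → side 3 (new)  [load 12/15]
  11 → side 4 (new)  [load 11/15]
  10 → side 5 (new)  [load 10/15]
  10 → side 6 (new)  [load 10/15]
  8 → side 7 (new)  [load 8/15]
  8 → side 8 (new)  [load 8/15]
  8 → side 9 (new)  [load 8/15]
  7 → side 7  [load 15/15]
9 tape sides opened.

9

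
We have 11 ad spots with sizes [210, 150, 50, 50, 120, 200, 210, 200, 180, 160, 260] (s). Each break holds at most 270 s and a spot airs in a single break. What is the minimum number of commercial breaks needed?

Total = 260 + 210 + 210 + 200 + 200 + 180 + 160 + 150 + 120 + 50 + 50 = 1790 s.
Lower bound: ⌈1790/270⌉ = 7 commercial breaks.
Also, 8 ad spots each exceed 135 s, and no two of those can share a break, so at least 8 commercial breaks are needed.
A packing using 8 commercial breaks:
  break 1: 260 = 260
  break 2: 210 + 50 = 260
  break 3: 210 + 50 = 260
  break 4: 200 = 200
  break 5: 200 = 200
  break 6: 180 = 180
  break 7: 160 = 160
  break 8: 150 + 120 = 270
This matches the lower bound, so 8 is optimal.

8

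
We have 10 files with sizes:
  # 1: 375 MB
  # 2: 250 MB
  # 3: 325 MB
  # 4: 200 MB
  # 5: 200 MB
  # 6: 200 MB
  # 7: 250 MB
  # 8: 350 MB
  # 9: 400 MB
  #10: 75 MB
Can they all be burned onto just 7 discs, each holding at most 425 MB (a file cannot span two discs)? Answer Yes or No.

Total = 2625 MB; ⌈2625/425⌉ = 7.
The bound of 7 does not rule out 7, but exhaustive search shows no assignment into 7 discs of capacity 425 MB exists — the minimum is 8.

No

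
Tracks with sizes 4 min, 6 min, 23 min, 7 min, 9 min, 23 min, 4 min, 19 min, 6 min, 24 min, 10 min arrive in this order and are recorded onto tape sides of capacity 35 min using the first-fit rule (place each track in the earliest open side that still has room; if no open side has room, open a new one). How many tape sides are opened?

  4 → side 1 (new)  [load 4/35]
  6 → side 1  [load 10/35]
  23 → side 1  [load 33/35]
  7 → side 2 (new)  [load 7/35]
  9 → side 2  [load 16/35]
  23 → side 3 (new)  [load 23/35]
  4 → side 2  [load 20/35]
  19 → side 4 (new)  [load 19/35]
  6 → side 2  [load 26/35]
  24 → side 5 (new)  [load 24/35]
  10 → side 3  [load 33/35]
5 tape sides opened.

5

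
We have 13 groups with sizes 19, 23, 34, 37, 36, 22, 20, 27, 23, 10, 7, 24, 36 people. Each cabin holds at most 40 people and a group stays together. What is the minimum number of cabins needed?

10

Total = 37 + 36 + 36 + 34 + 27 + 24 + 23 + 23 + 22 + 20 + 19 + 10 + 7 = 318 people.
Lower bound: ⌈318/40⌉ = 8 cabins.
Also, 9 groups each exceed 20 people, and no two of those can share a cabin, so at least 9 cabins are needed.
A packing using 10 cabins:
  cabin 1: 37 = 37
  cabin 2: 36 = 36
  cabin 3: 36 = 36
  cabin 4: 34 = 34
  cabin 5: 27 + 10 = 37
  cabin 6: 24 + 7 = 31
  cabin 7: 23 = 23
  cabin 8: 23 = 23
  cabin 9: 22 = 22
  cabin 10: 20 + 19 = 39
No arrangement into 9 cabins stays within capacity, so 10 is optimal.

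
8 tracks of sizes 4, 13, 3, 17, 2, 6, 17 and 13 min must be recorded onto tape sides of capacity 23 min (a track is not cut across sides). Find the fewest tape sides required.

4

Total = 17 + 17 + 13 + 13 + 6 + 4 + 3 + 2 = 75 min.
Lower bound: ⌈75/23⌉ = 4 tape sides.
A packing using 4 tape sides:
  side 1: 17 + 6 = 23
  side 2: 17 + 4 + 2 = 23
  side 3: 13 + 3 = 16
  side 4: 13 = 13
This matches the lower bound, so 4 is optimal.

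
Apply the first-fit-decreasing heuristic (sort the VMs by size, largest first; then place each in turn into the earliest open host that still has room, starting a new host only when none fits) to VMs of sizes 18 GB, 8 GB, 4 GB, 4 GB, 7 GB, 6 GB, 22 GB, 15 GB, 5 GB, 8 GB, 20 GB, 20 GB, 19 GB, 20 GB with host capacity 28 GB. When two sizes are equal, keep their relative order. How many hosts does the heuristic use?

7

Sorted descending: 22, 20, 20, 20, 19, 18, 15, 8, 8, 7, 6, 5, 4, 4.
  22 → host 1 (new)  [load 22/28]
  20 → host 2 (new)  [load 20/28]
  20 → host 3 (new)  [load 20/28]
  20 → host 4 (new)  [load 20/28]
  19 → host 5 (new)  [load 19/28]
  18 → host 6 (new)  [load 18/28]
  15 → host 7 (new)  [load 15/28]
  8 → host 2  [load 28/28]
  8 → host 3  [load 28/28]
  7 → host 4  [load 27/28]
  6 → host 1  [load 28/28]
  5 → host 5  [load 24/28]
  4 → host 5  [load 28/28]
  4 → host 6  [load 22/28]
7 hosts opened.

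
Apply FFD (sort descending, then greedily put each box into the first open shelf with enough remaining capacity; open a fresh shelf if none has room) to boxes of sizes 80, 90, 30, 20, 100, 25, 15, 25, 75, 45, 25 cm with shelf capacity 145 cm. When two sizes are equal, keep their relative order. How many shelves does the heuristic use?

Sorted descending: 100, 90, 80, 75, 45, 30, 25, 25, 25, 20, 15.
  100 → shelf 1 (new)  [load 100/145]
  90 → shelf 2 (new)  [load 90/145]
  80 → shelf 3 (new)  [load 80/145]
  75 → shelf 4 (new)  [load 75/145]
  45 → shelf 1  [load 145/145]
  30 → shelf 2  [load 120/145]
  25 → shelf 2  [load 145/145]
  25 → shelf 3  [load 105/145]
  25 → shelf 3  [load 130/145]
  20 → shelf 4  [load 95/145]
  15 → shelf 3  [load 145/145]
4 shelves opened.

4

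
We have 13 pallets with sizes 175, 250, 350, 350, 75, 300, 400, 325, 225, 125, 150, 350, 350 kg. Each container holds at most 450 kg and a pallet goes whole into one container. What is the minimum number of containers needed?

Total = 400 + 350 + 350 + 350 + 350 + 325 + 300 + 250 + 225 + 175 + 150 + 125 + 75 = 3425 kg.
Lower bound: ⌈3425/450⌉ = 8 containers.
A packing using 9 containers:
  container 1: 400 = 400
  container 2: 350 + 75 = 425
  container 3: 350 = 350
  container 4: 350 = 350
  container 5: 350 = 350
  container 6: 325 + 125 = 450
  container 7: 300 + 150 = 450
  container 8: 250 + 175 = 425
  container 9: 225 = 225
No arrangement into 8 containers stays within capacity, so 9 is optimal.

9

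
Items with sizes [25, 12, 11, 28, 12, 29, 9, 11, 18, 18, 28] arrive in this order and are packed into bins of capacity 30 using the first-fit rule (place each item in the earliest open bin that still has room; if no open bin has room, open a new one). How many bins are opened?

  25 → bin 1 (new)  [load 25/30]
  12 → bin 2 (new)  [load 12/30]
  11 → bin 2  [load 23/30]
  28 → bin 3 (new)  [load 28/30]
  12 → bin 4 (new)  [load 12/30]
  29 → bin 5 (new)  [load 29/30]
  9 → bin 4  [load 21/30]
  11 → bin 6 (new)  [load 11/30]
  18 → bin 6  [load 29/30]
  18 → bin 7 (new)  [load 18/30]
  28 → bin 8 (new)  [load 28/30]
8 bins opened.

8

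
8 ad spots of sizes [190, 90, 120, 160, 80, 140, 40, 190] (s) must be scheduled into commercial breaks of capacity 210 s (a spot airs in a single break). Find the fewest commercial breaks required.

Total = 190 + 190 + 160 + 140 + 120 + 90 + 80 + 40 = 1010 s.
Lower bound: ⌈1010/210⌉ = 5 commercial breaks.
A packing using 6 commercial breaks:
  break 1: 190 = 190
  break 2: 190 = 190
  break 3: 160 + 40 = 200
  break 4: 140 = 140
  break 5: 120 + 90 = 210
  break 6: 80 = 80
No arrangement into 5 commercial breaks stays within capacity, so 6 is optimal.

6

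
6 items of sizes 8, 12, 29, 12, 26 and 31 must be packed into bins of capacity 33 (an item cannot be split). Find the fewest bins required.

4

Total = 31 + 29 + 26 + 12 + 12 + 8 = 118.
Lower bound: ⌈118/33⌉ = 4 bins.
A packing using 4 bins:
  bin 1: 31 = 31
  bin 2: 29 = 29
  bin 3: 26 = 26
  bin 4: 12 + 12 + 8 = 32
This matches the lower bound, so 4 is optimal.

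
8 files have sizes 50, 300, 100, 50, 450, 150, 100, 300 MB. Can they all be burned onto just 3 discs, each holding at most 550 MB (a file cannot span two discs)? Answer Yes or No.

Yes

A valid assignment using 3 discs:
  disc 1: 450 + 100 = 550
  disc 2: 300 + 150 + 100 = 550
  disc 3: 300 + 50 + 50 = 400
Every load is within 550 MB, so 3 discs suffice.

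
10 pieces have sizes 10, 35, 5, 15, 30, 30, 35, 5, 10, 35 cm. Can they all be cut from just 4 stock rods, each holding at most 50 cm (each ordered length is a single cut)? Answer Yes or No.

No

Total = 210 cm; ⌈210/50⌉ = 5.
At least 5 stock rods are required, but only 4 are allowed.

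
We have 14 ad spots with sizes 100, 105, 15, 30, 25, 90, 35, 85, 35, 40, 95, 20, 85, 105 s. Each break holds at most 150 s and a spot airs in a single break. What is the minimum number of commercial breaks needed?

7

Total = 105 + 105 + 100 + 95 + 90 + 85 + 85 + 40 + 35 + 35 + 30 + 25 + 20 + 15 = 865 s.
Lower bound: ⌈865/150⌉ = 6 commercial breaks.
Also, 7 ad spots each exceed 75 s, and no two of those can share a break, so at least 7 commercial breaks are needed.
A packing using 7 commercial breaks:
  break 1: 105 + 40 = 145
  break 2: 105 + 35 = 140
  break 3: 100 + 35 + 15 = 150
  break 4: 95 + 30 + 25 = 150
  break 5: 90 + 20 = 110
  break 6: 85 = 85
  break 7: 85 = 85
This matches the lower bound, so 7 is optimal.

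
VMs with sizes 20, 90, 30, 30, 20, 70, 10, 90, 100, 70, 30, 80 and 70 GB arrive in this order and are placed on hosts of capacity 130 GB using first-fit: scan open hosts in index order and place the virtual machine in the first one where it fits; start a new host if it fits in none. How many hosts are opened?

7

  20 → host 1 (new)  [load 20/130]
  90 → host 1  [load 110/130]
  30 → host 2 (new)  [load 30/130]
  30 → host 2  [load 60/130]
  20 → host 1  [load 130/130]
  70 → host 2  [load 130/130]
  10 → host 3 (new)  [load 10/130]
  90 → host 3  [load 100/130]
  100 → host 4 (new)  [load 100/130]
  70 → host 5 (new)  [load 70/130]
  30 → host 3  [load 130/130]
  80 → host 6 (new)  [load 80/130]
  70 → host 7 (new)  [load 70/130]
7 hosts opened.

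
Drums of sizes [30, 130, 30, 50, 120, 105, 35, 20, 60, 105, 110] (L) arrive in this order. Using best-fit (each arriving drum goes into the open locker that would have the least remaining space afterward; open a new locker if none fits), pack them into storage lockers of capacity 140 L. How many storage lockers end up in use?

7

  30 → locker 1 (new)  [load 30/140]
  130 → locker 2 (new)  [load 130/140]
  30 → locker 1  [load 60/140]
  50 → locker 1  [load 110/140]
  120 → locker 3 (new)  [load 120/140]
  105 → locker 4 (new)  [load 105/140]
  35 → locker 4  [load 140/140]
  20 → locker 3  [load 140/140]
  60 → locker 5 (new)  [load 60/140]
  105 → locker 6 (new)  [load 105/140]
  110 → locker 7 (new)  [load 110/140]
7 storage lockers opened.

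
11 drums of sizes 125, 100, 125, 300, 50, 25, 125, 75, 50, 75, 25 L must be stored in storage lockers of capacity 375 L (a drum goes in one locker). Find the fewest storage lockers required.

3

Total = 300 + 125 + 125 + 125 + 100 + 75 + 75 + 50 + 50 + 25 + 25 = 1075 L.
Lower bound: ⌈1075/375⌉ = 3 storage lockers.
A packing using 3 storage lockers:
  locker 1: 300 + 75 = 375
  locker 2: 125 + 125 + 125 = 375
  locker 3: 100 + 75 + 50 + 50 + 25 + 25 = 325
This matches the lower bound, so 3 is optimal.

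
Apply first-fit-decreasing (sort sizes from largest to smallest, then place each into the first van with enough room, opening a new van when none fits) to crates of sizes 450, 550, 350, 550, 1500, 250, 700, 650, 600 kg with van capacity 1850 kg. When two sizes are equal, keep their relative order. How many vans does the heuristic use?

Sorted descending: 1500, 700, 650, 600, 550, 550, 450, 350, 250.
  1500 → van 1 (new)  [load 1500/1850]
  700 → van 2 (new)  [load 700/1850]
  650 → van 2  [load 1350/1850]
  600 → van 3 (new)  [load 600/1850]
  550 → van 3  [load 1150/1850]
  550 → van 3  [load 1700/1850]
  450 → van 2  [load 1800/1850]
  350 → van 1  [load 1850/1850]
  250 → van 4 (new)  [load 250/1850]
4 vans opened.

4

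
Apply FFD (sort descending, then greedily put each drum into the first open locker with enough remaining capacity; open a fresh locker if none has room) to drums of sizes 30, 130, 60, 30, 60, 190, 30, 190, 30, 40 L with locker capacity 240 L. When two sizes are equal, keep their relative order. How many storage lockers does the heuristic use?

Sorted descending: 190, 190, 130, 60, 60, 40, 30, 30, 30, 30.
  190 → locker 1 (new)  [load 190/240]
  190 → locker 2 (new)  [load 190/240]
  130 → locker 3 (new)  [load 130/240]
  60 → locker 3  [load 190/240]
  60 → locker 4 (new)  [load 60/240]
  40 → locker 1  [load 230/240]
  30 → locker 2  [load 220/240]
  30 → locker 3  [load 220/240]
  30 → locker 4  [load 90/240]
  30 → locker 4  [load 120/240]
4 storage lockers opened.

4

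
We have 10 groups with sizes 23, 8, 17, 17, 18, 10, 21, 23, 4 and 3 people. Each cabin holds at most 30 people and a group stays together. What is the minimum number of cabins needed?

6

Total = 23 + 23 + 21 + 18 + 17 + 17 + 10 + 8 + 4 + 3 = 144 people.
Lower bound: ⌈144/30⌉ = 5 cabins.
Also, 6 groups each exceed 15 people, and no two of those can share a cabin, so at least 6 cabins are needed.
A packing using 6 cabins:
  cabin 1: 23 + 4 + 3 = 30
  cabin 2: 23 = 23
  cabin 3: 21 + 8 = 29
  cabin 4: 18 + 10 = 28
  cabin 5: 17 = 17
  cabin 6: 17 = 17
This matches the lower bound, so 6 is optimal.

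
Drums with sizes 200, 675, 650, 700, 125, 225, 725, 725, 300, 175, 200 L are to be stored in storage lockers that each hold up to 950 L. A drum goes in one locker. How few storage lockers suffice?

Total = 725 + 725 + 700 + 675 + 650 + 300 + 225 + 200 + 200 + 175 + 125 = 4700 L.
Lower bound: ⌈4700/950⌉ = 5 storage lockers.
A packing using 6 storage lockers:
  locker 1: 725 + 225 = 950
  locker 2: 725 + 200 = 925
  locker 3: 700 + 200 = 900
  locker 4: 675 + 175 = 850
  locker 5: 650 + 300 = 950
  locker 6: 125 = 125
No arrangement into 5 storage lockers stays within capacity, so 6 is optimal.

6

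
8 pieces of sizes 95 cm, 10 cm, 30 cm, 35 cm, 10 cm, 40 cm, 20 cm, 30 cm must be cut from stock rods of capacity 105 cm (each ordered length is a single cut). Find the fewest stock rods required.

Total = 95 + 40 + 35 + 30 + 30 + 20 + 10 + 10 = 270 cm.
Lower bound: ⌈270/105⌉ = 3 stock rods.
A packing using 3 stock rods:
  stock rod 1: 95 + 10 = 105
  stock rod 2: 40 + 35 + 30 = 105
  stock rod 3: 30 + 20 + 10 = 60
This matches the lower bound, so 3 is optimal.

3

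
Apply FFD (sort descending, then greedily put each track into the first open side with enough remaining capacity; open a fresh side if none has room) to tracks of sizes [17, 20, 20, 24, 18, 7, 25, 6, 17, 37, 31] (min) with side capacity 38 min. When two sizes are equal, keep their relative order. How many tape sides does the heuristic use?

7

Sorted descending: 37, 31, 25, 24, 20, 20, 18, 17, 17, 7, 6.
  37 → side 1 (new)  [load 37/38]
  31 → side 2 (new)  [load 31/38]
  25 → side 3 (new)  [load 25/38]
  24 → side 4 (new)  [load 24/38]
  20 → side 5 (new)  [load 20/38]
  20 → side 6 (new)  [load 20/38]
  18 → side 5  [load 38/38]
  17 → side 6  [load 37/38]
  17 → side 7 (new)  [load 17/38]
  7 → side 2  [load 38/38]
  6 → side 3  [load 31/38]
7 tape sides opened.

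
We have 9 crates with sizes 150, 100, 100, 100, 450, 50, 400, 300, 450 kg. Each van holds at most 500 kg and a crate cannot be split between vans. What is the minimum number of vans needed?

Total = 450 + 450 + 400 + 300 + 150 + 100 + 100 + 100 + 50 = 2100 kg.
Lower bound: ⌈2100/500⌉ = 5 vans.
A packing using 5 vans:
  van 1: 450 + 50 = 500
  van 2: 450 = 450
  van 3: 400 + 100 = 500
  van 4: 300 + 150 = 450
  van 5: 100 + 100 = 200
This matches the lower bound, so 5 is optimal.

5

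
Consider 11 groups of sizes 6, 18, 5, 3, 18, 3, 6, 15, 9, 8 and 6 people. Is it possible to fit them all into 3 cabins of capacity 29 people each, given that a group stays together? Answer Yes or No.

Total = 97 people; ⌈97/29⌉ = 4.
At least 4 cabins are required, but only 3 are allowed.

No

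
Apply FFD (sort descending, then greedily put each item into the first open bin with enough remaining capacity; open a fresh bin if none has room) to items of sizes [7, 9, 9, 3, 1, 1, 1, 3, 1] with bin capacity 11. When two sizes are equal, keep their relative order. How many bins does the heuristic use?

Sorted descending: 9, 9, 7, 3, 3, 1, 1, 1, 1.
  9 → bin 1 (new)  [load 9/11]
  9 → bin 2 (new)  [load 9/11]
  7 → bin 3 (new)  [load 7/11]
  3 → bin 3  [load 10/11]
  3 → bin 4 (new)  [load 3/11]
  1 → bin 1  [load 10/11]
  1 → bin 1  [load 11/11]
  1 → bin 2  [load 10/11]
  1 → bin 2  [load 11/11]
4 bins opened.

4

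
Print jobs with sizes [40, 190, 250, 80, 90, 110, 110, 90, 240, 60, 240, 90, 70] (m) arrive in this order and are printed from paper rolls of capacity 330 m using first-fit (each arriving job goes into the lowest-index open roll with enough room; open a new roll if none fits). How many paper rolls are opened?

6

  40 → roll 1 (new)  [load 40/330]
  190 → roll 1  [load 230/330]
  250 → roll 2 (new)  [load 250/330]
  80 → roll 1  [load 310/330]
  90 → roll 3 (new)  [load 90/330]
  110 → roll 3  [load 200/330]
  110 → roll 3  [load 310/330]
  90 → roll 4 (new)  [load 90/330]
  240 → roll 4  [load 330/330]
  60 → roll 2  [load 310/330]
  240 → roll 5 (new)  [load 240/330]
  90 → roll 5  [load 330/330]
  70 → roll 6 (new)  [load 70/330]
6 paper rolls opened.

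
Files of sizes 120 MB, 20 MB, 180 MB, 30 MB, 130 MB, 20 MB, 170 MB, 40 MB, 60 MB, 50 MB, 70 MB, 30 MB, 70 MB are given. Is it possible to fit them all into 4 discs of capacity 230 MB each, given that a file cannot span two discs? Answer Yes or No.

Total = 990 MB; ⌈990/230⌉ = 5.
At least 5 discs are required, but only 4 are allowed.

No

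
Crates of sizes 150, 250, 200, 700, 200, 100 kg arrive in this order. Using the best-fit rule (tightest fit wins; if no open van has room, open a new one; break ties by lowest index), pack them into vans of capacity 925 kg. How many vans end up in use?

  150 → van 1 (new)  [load 150/925]
  250 → van 1  [load 400/925]
  200 → van 1  [load 600/925]
  700 → van 2 (new)  [load 700/925]
  200 → van 2  [load 900/925]
  100 → van 1  [load 700/925]
2 vans opened.

2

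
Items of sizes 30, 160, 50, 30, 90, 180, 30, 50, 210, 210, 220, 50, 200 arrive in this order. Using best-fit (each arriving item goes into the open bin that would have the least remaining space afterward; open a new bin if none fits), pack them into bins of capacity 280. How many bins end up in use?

6

  30 → bin 1 (new)  [load 30/280]
  160 → bin 1  [load 190/280]
  50 → bin 1  [load 240/280]
  30 → bin 1  [load 270/280]
  90 → bin 2 (new)  [load 90/280]
  180 → bin 2  [load 270/280]
  30 → bin 3 (new)  [load 30/280]
  50 → bin 3  [load 80/280]
  210 → bin 4 (new)  [load 210/280]
  210 → bin 5 (new)  [load 210/280]
  220 → bin 6 (new)  [load 220/280]
  50 → bin 6  [load 270/280]
  200 → bin 3  [load 280/280]
6 bins opened.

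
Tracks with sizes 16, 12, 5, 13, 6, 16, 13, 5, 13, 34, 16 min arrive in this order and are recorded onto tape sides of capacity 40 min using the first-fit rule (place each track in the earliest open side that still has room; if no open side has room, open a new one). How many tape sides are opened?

5

  16 → side 1 (new)  [load 16/40]
  12 → side 1  [load 28/40]
  5 → side 1  [load 33/40]
  13 → side 2 (new)  [load 13/40]
  6 → side 1  [load 39/40]
  16 → side 2  [load 29/40]
  13 → side 3 (new)  [load 13/40]
  5 → side 2  [load 34/40]
  13 → side 3  [load 26/40]
  34 → side 4 (new)  [load 34/40]
  16 → side 5 (new)  [load 16/40]
5 tape sides opened.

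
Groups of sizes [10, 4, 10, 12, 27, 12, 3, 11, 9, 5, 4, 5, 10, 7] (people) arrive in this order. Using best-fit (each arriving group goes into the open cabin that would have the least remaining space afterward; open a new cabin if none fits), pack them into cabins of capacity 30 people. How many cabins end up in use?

  10 → cabin 1 (new)  [load 10/30]
  4 → cabin 1  [load 14/30]
  10 → cabin 1  [load 24/30]
  12 → cabin 2 (new)  [load 12/30]
  27 → cabin 3 (new)  [load 27/30]
  12 → cabin 2  [load 24/30]
  3 → cabin 3  [load 30/30]
  11 → cabin 4 (new)  [load 11/30]
  9 → cabin 4  [load 20/30]
  5 → cabin 1  [load 29/30]
  4 → cabin 2  [load 28/30]
  5 → cabin 4  [load 25/30]
  10 → cabin 5 (new)  [load 10/30]
  7 → cabin 5  [load 17/30]
5 cabins opened.

5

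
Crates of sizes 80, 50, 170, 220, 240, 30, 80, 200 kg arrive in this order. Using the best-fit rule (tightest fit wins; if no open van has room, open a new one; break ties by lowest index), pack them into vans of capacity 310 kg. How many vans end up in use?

  80 → van 1 (new)  [load 80/310]
  50 → van 1  [load 130/310]
  170 → van 1  [load 300/310]
  220 → van 2 (new)  [load 220/310]
  240 → van 3 (new)  [load 240/310]
  30 → van 3  [load 270/310]
  80 → van 2  [load 300/310]
  200 → van 4 (new)  [load 200/310]
4 vans opened.

4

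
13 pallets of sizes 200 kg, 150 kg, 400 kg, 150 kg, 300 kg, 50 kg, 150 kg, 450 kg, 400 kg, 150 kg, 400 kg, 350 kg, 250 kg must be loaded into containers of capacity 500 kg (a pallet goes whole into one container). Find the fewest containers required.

Total = 450 + 400 + 400 + 400 + 350 + 300 + 250 + 200 + 150 + 150 + 150 + 150 + 50 = 3400 kg.
Lower bound: ⌈3400/500⌉ = 7 containers.
A packing using 8 containers:
  container 1: 450 + 50 = 500
  container 2: 400 = 400
  container 3: 400 = 400
  container 4: 400 = 400
  container 5: 350 + 150 = 500
  container 6: 300 + 200 = 500
  container 7: 250 + 150 = 400
  container 8: 150 + 150 = 300
No arrangement into 7 containers stays within capacity, so 8 is optimal.

8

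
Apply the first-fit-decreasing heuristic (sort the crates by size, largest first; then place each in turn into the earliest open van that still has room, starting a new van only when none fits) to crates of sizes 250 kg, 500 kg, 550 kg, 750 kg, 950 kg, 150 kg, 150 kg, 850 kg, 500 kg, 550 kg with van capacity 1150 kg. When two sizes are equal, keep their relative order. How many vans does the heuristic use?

5

Sorted descending: 950, 850, 750, 550, 550, 500, 500, 250, 150, 150.
  950 → van 1 (new)  [load 950/1150]
  850 → van 2 (new)  [load 850/1150]
  750 → van 3 (new)  [load 750/1150]
  550 → van 4 (new)  [load 550/1150]
  550 → van 4  [load 1100/1150]
  500 → van 5 (new)  [load 500/1150]
  500 → van 5  [load 1000/1150]
  250 → van 2  [load 1100/1150]
  150 → van 1  [load 1100/1150]
  150 → van 3  [load 900/1150]
5 vans opened.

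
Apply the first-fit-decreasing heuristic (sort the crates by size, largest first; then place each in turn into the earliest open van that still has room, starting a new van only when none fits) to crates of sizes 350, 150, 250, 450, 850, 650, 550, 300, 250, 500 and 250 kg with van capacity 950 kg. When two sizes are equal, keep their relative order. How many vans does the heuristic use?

Sorted descending: 850, 650, 550, 500, 450, 350, 300, 250, 250, 250, 150.
  850 → van 1 (new)  [load 850/950]
  650 → van 2 (new)  [load 650/950]
  550 → van 3 (new)  [load 550/950]
  500 → van 4 (new)  [load 500/950]
  450 → van 4  [load 950/950]
  350 → van 3  [load 900/950]
  300 → van 2  [load 950/950]
  250 → van 5 (new)  [load 250/950]
  250 → van 5  [load 500/950]
  250 → van 5  [load 750/950]
  150 → van 5  [load 900/950]
5 vans opened.

5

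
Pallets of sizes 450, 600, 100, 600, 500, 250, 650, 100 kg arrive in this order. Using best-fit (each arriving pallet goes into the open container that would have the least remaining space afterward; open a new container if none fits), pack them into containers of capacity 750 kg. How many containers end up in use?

5

  450 → container 1 (new)  [load 450/750]
  600 → container 2 (new)  [load 600/750]
  100 → container 2  [load 700/750]
  600 → container 3 (new)  [load 600/750]
  500 → container 4 (new)  [load 500/750]
  250 → container 4  [load 750/750]
  650 → container 5 (new)  [load 650/750]
  100 → container 5  [load 750/750]
5 containers opened.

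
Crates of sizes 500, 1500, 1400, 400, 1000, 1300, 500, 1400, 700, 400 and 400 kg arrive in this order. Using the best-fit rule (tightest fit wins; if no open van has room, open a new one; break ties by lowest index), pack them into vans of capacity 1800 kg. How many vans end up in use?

6

  500 → van 1 (new)  [load 500/1800]
  1500 → van 2 (new)  [load 1500/1800]
  1400 → van 3 (new)  [load 1400/1800]
  400 → van 3  [load 1800/1800]
  1000 → van 1  [load 1500/1800]
  1300 → van 4 (new)  [load 1300/1800]
  500 → van 4  [load 1800/1800]
  1400 → van 5 (new)  [load 1400/1800]
  700 → van 6 (new)  [load 700/1800]
  400 → van 5  [load 1800/1800]
  400 → van 6  [load 1100/1800]
6 vans opened.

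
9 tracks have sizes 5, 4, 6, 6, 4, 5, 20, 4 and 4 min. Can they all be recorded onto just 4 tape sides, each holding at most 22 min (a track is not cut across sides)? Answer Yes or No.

Yes

A valid assignment using 3 tape sides:
  side 1: 20 = 20
  side 2: 6 + 6 + 5 + 5 = 22
  side 3: 4 + 4 + 4 + 4 = 16
That uses only 3 ≤ 4, so 4 tape sides are enough.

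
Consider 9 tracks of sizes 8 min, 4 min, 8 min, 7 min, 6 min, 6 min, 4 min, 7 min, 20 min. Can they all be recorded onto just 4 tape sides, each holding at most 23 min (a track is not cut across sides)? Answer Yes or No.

A valid assignment using 4 tape sides:
  side 1: 20 = 20
  side 2: 8 + 8 + 7 = 23
  side 3: 7 + 6 + 6 + 4 = 23
  side 4: 4 = 4
Every load is within 23 min, so 4 tape sides suffice.

Yes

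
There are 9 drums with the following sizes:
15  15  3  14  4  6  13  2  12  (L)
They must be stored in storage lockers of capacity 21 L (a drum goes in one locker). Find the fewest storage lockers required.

Total = 15 + 15 + 14 + 13 + 12 + 6 + 4 + 3 + 2 = 84 L.
Lower bound: ⌈84/21⌉ = 4 storage lockers.
Also, 5 drums each exceed 21/2 L, and no two of those can share a locker, so at least 5 storage lockers are needed.
A packing using 5 storage lockers:
  locker 1: 15 + 6 = 21
  locker 2: 15 + 4 + 2 = 21
  locker 3: 14 + 3 = 17
  locker 4: 13 = 13
  locker 5: 12 = 12
This matches the lower bound, so 5 is optimal.

5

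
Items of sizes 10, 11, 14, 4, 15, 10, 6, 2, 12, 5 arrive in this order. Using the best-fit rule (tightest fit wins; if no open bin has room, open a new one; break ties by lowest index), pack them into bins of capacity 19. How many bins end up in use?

  10 → bin 1 (new)  [load 10/19]
  11 → bin 2 (new)  [load 11/19]
  14 → bin 3 (new)  [load 14/19]
  4 → bin 3  [load 18/19]
  15 → bin 4 (new)  [load 15/19]
  10 → bin 5 (new)  [load 10/19]
  6 → bin 2  [load 17/19]
  2 → bin 2  [load 19/19]
  12 → bin 6 (new)  [load 12/19]
  5 → bin 6  [load 17/19]
6 bins opened.

6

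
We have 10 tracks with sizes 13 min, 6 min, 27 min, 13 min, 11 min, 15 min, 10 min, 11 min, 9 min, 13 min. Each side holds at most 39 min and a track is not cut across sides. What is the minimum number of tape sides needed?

4

Total = 27 + 15 + 13 + 13 + 13 + 11 + 11 + 10 + 9 + 6 = 128 min.
Lower bound: ⌈128/39⌉ = 4 tape sides.
A packing using 4 tape sides:
  side 1: 27 + 11 = 38
  side 2: 15 + 13 + 11 = 39
  side 3: 13 + 13 + 10 = 36
  side 4: 9 + 6 = 15
This matches the lower bound, so 4 is optimal.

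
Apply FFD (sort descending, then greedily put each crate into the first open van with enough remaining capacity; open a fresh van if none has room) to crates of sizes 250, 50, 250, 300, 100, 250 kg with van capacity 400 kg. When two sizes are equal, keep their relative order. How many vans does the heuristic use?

4

Sorted descending: 300, 250, 250, 250, 100, 50.
  300 → van 1 (new)  [load 300/400]
  250 → van 2 (new)  [load 250/400]
  250 → van 3 (new)  [load 250/400]
  250 → van 4 (new)  [load 250/400]
  100 → van 1  [load 400/400]
  50 → van 2  [load 300/400]
4 vans opened.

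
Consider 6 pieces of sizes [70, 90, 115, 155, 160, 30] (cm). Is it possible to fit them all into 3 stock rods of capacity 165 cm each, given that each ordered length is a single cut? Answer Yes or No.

No

Total = 620 cm; ⌈620/165⌉ = 4.
At least 4 stock rods are required, but only 3 are allowed.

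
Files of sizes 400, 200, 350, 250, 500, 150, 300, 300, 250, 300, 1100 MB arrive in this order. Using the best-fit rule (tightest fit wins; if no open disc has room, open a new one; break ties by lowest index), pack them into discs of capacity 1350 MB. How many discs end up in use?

  400 → disc 1 (new)  [load 400/1350]
  200 → disc 1  [load 600/1350]
  350 → disc 1  [load 950/1350]
  250 → disc 1  [load 1200/1350]
  500 → disc 2 (new)  [load 500/1350]
  150 → disc 1  [load 1350/1350]
  300 → disc 2  [load 800/1350]
  300 → disc 2  [load 1100/1350]
  250 → disc 2  [load 1350/1350]
  300 → disc 3 (new)  [load 300/1350]
  1100 → disc 4 (new)  [load 1100/1350]
4 discs opened.

4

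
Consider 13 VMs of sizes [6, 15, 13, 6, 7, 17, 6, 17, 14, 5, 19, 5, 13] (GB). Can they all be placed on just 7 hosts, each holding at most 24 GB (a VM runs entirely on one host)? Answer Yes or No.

A valid assignment using 7 hosts:
  host 1: 19 + 5 = 24
  host 2: 17 + 7 = 24
  host 3: 17 + 6 = 23
  host 4: 15 + 6 = 21
  host 5: 14 + 6 = 20
  host 6: 13 + 5 = 18
  host 7: 13 = 13
Every load is within 24 GB, so 7 hosts suffice.

Yes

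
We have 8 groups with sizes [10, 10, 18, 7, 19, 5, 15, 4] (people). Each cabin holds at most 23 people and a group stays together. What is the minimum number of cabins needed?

Total = 19 + 18 + 15 + 10 + 10 + 7 + 5 + 4 = 88 people.
Lower bound: ⌈88/23⌉ = 4 cabins.
A packing using 4 cabins:
  cabin 1: 19 + 4 = 23
  cabin 2: 18 + 5 = 23
  cabin 3: 15 + 7 = 22
  cabin 4: 10 + 10 = 20
This matches the lower bound, so 4 is optimal.

4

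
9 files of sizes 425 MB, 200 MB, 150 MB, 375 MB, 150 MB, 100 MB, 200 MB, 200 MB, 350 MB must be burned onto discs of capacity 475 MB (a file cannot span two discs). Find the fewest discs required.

6

Total = 425 + 375 + 350 + 200 + 200 + 200 + 150 + 150 + 100 = 2150 MB.
Lower bound: ⌈2150/475⌉ = 5 discs.
A packing using 6 discs:
  disc 1: 425 = 425
  disc 2: 375 + 100 = 475
  disc 3: 350 = 350
  disc 4: 200 + 200 = 400
  disc 5: 200 + 150 = 350
  disc 6: 150 = 150
No arrangement into 5 discs stays within capacity, so 6 is optimal.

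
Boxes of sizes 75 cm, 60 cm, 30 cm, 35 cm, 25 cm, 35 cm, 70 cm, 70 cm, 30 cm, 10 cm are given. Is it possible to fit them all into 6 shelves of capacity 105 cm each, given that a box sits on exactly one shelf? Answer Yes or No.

Yes

A valid assignment using 5 shelves:
  shelf 1: 75 + 30 = 105
  shelf 2: 70 + 35 = 105
  shelf 3: 70 + 35 = 105
  shelf 4: 60 + 30 + 10 = 100
  shelf 5: 25 = 25
That uses only 5 ≤ 6, so 6 shelves are enough.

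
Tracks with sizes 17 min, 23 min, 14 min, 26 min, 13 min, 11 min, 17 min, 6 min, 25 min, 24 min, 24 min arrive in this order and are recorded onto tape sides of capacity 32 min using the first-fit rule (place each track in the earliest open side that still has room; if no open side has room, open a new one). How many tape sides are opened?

  17 → side 1 (new)  [load 17/32]
  23 → side 2 (new)  [load 23/32]
  14 → side 1  [load 31/32]
  26 → side 3 (new)  [load 26/32]
  13 → side 4 (new)  [load 13/32]
  11 → side 4  [load 24/32]
  17 → side 5 (new)  [load 17/32]
  6 → side 2  [load 29/32]
  25 → side 6 (new)  [load 25/32]
  24 → side 7 (new)  [load 24/32]
  24 → side 8 (new)  [load 24/32]
8 tape sides opened.

8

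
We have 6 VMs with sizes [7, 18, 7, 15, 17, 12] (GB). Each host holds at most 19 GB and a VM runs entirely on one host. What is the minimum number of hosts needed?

Total = 18 + 17 + 15 + 12 + 7 + 7 = 76 GB.
Lower bound: ⌈76/19⌉ = 4 hosts.
A packing using 5 hosts:
  host 1: 18 = 18
  host 2: 17 = 17
  host 3: 15 = 15
  host 4: 12 + 7 = 19
  host 5: 7 = 7
No arrangement into 4 hosts stays within capacity, so 5 is optimal.

5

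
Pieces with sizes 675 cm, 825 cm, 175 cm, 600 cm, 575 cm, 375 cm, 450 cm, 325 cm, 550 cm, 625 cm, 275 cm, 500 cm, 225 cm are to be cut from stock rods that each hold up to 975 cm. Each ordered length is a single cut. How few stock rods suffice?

7

Total = 825 + 675 + 625 + 600 + 575 + 550 + 500 + 450 + 375 + 325 + 275 + 225 + 175 = 6175 cm.
Lower bound: ⌈6175/975⌉ = 7 stock rods.
A packing using 7 stock rods:
  stock rod 1: 825 = 825
  stock rod 2: 675 + 275 = 950
  stock rod 3: 625 + 325 = 950
  stock rod 4: 600 + 375 = 975
  stock rod 5: 575 + 225 + 175 = 975
  stock rod 6: 550 = 550
  stock rod 7: 500 + 450 = 950
This matches the lower bound, so 7 is optimal.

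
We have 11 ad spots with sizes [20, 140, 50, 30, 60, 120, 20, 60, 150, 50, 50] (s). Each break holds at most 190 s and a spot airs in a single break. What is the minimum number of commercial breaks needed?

Total = 150 + 140 + 120 + 60 + 60 + 50 + 50 + 50 + 30 + 20 + 20 = 750 s.
Lower bound: ⌈750/190⌉ = 4 commercial breaks.
A packing using 4 commercial breaks:
  break 1: 150 + 20 + 20 = 190
  break 2: 140 + 50 = 190
  break 3: 120 + 60 = 180
  break 4: 60 + 50 + 50 + 30 = 190
This matches the lower bound, so 4 is optimal.

4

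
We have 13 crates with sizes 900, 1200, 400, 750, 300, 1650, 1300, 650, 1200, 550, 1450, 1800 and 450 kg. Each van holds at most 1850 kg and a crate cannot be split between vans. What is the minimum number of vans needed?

8

Total = 1800 + 1650 + 1450 + 1300 + 1200 + 1200 + 900 + 750 + 650 + 550 + 450 + 400 + 300 = 12600 kg.
Lower bound: ⌈12600/1850⌉ = 7 vans.
A packing using 8 vans:
  van 1: 1800 = 1800
  van 2: 1650 = 1650
  van 3: 1450 + 400 = 1850
  van 4: 1300 + 550 = 1850
  van 5: 1200 + 650 = 1850
  van 6: 1200 + 450 = 1650
  van 7: 900 + 750 = 1650
  van 8: 300 = 300
No arrangement into 7 vans stays within capacity, so 8 is optimal.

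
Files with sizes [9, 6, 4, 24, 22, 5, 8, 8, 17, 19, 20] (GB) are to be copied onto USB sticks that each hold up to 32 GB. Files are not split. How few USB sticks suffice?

5

Total = 24 + 22 + 20 + 19 + 17 + 9 + 8 + 8 + 6 + 5 + 4 = 142 GB.
Lower bound: ⌈142/32⌉ = 5 USB sticks.
A packing using 5 USB sticks:
  USB stick 1: 24 + 8 = 32
  USB stick 2: 22 + 9 = 31
  USB stick 3: 20 + 8 + 4 = 32
  USB stick 4: 19 + 6 + 5 = 30
  USB stick 5: 17 = 17
This matches the lower bound, so 5 is optimal.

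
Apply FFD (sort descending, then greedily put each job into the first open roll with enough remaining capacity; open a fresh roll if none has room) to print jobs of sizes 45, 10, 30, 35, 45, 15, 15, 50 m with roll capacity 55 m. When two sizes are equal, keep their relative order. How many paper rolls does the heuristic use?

Sorted descending: 50, 45, 45, 35, 30, 15, 15, 10.
  50 → roll 1 (new)  [load 50/55]
  45 → roll 2 (new)  [load 45/55]
  45 → roll 3 (new)  [load 45/55]
  35 → roll 4 (new)  [load 35/55]
  30 → roll 5 (new)  [load 30/55]
  15 → roll 4  [load 50/55]
  15 → roll 5  [load 45/55]
  10 → roll 2  [load 55/55]
5 paper rolls opened.

5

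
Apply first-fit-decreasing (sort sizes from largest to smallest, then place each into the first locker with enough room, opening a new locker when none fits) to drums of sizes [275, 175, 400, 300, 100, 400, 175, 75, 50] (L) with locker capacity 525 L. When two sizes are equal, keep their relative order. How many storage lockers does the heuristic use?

Sorted descending: 400, 400, 300, 275, 175, 175, 100, 75, 50.
  400 → locker 1 (new)  [load 400/525]
  400 → locker 2 (new)  [load 400/525]
  300 → locker 3 (new)  [load 300/525]
  275 → locker 4 (new)  [load 275/525]
  175 → locker 3  [load 475/525]
  175 → locker 4  [load 450/525]
  100 → locker 1  [load 500/525]
  75 → locker 2  [load 475/525]
  50 → locker 2  [load 525/525]
4 storage lockers opened.

4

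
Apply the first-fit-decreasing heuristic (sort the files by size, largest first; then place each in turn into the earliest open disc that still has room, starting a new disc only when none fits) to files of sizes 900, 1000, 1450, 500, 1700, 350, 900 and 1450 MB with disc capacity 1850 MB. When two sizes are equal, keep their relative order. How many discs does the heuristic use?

5

Sorted descending: 1700, 1450, 1450, 1000, 900, 900, 500, 350.
  1700 → disc 1 (new)  [load 1700/1850]
  1450 → disc 2 (new)  [load 1450/1850]
  1450 → disc 3 (new)  [load 1450/1850]
  1000 → disc 4 (new)  [load 1000/1850]
  900 → disc 5 (new)  [load 900/1850]
  900 → disc 5  [load 1800/1850]
  500 → disc 4  [load 1500/1850]
  350 → disc 2  [load 1800/1850]
5 discs opened.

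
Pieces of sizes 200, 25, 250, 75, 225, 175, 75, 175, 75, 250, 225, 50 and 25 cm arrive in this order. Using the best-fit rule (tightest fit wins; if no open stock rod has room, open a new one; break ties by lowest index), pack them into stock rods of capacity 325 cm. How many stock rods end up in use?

  200 → stock rod 1 (new)  [load 200/325]
  25 → stock rod 1  [load 225/325]
  250 → stock rod 2 (new)  [load 250/325]
  75 → stock rod 2  [load 325/325]
  225 → stock rod 3 (new)  [load 225/325]
  175 → stock rod 4 (new)  [load 175/325]
  75 → stock rod 1  [load 300/325]
  175 → stock rod 5 (new)  [load 175/325]
  75 → stock rod 3  [load 300/325]
  250 → stock rod 6 (new)  [load 250/325]
  225 → stock rod 7 (new)  [load 225/325]
  50 → stock rod 6  [load 300/325]
  25 → stock rod 1  [load 325/325]
7 stock rods opened.

7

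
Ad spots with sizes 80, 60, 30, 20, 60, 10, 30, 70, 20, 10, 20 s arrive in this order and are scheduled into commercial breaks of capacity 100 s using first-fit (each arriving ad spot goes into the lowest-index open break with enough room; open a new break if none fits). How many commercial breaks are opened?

5

  80 → break 1 (new)  [load 80/100]
  60 → break 2 (new)  [load 60/100]
  30 → break 2  [load 90/100]
  20 → break 1  [load 100/100]
  60 → break 3 (new)  [load 60/100]
  10 → break 2  [load 100/100]
  30 → break 3  [load 90/100]
  70 → break 4 (new)  [load 70/100]
  20 → break 4  [load 90/100]
  10 → break 3  [load 100/100]
  20 → break 5 (new)  [load 20/100]
5 commercial breaks opened.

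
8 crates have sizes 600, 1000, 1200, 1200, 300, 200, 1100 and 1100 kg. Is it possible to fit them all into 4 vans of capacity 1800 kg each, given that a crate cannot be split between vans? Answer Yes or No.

No

Total = 6700 kg; ⌈6700/1800⌉ = 4.
5 crates each exceed half the capacity and cannot share a van, forcing at least 5 vans.
At least 5 vans are required, but only 4 are allowed.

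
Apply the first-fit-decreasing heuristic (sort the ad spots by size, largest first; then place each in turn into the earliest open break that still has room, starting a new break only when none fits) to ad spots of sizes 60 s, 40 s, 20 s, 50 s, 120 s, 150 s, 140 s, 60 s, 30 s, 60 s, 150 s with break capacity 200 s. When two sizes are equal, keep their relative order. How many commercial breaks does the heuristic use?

5

Sorted descending: 150, 150, 140, 120, 60, 60, 60, 50, 40, 30, 20.
  150 → break 1 (new)  [load 150/200]
  150 → break 2 (new)  [load 150/200]
  140 → break 3 (new)  [load 140/200]
  120 → break 4 (new)  [load 120/200]
  60 → break 3  [load 200/200]
  60 → break 4  [load 180/200]
  60 → break 5 (new)  [load 60/200]
  50 → break 1  [load 200/200]
  40 → break 2  [load 190/200]
  30 → break 5  [load 90/200]
  20 → break 4  [load 200/200]
5 commercial breaks opened.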